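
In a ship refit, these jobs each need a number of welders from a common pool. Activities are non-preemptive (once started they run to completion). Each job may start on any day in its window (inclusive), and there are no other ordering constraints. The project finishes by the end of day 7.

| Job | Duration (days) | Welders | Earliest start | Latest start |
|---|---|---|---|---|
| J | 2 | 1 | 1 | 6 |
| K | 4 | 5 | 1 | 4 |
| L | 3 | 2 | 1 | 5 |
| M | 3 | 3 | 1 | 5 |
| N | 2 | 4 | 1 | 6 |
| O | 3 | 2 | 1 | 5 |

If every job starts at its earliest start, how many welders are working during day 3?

12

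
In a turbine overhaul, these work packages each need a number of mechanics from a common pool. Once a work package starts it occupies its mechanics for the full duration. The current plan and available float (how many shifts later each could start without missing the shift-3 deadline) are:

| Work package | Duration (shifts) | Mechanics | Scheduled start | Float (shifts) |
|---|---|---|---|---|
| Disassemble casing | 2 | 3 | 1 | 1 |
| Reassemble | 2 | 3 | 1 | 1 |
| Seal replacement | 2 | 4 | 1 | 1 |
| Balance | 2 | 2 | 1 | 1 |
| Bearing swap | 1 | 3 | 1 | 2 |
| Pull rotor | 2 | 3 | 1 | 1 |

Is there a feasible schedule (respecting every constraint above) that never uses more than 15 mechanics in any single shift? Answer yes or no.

yes

Schedule Disassemble casing@1, Reassemble@1, Seal replacement@1, Balance@1, Bearing swap@1, Pull rotor@2: s1:15  s2:15  s3:3 — peak 15 ≤ 15.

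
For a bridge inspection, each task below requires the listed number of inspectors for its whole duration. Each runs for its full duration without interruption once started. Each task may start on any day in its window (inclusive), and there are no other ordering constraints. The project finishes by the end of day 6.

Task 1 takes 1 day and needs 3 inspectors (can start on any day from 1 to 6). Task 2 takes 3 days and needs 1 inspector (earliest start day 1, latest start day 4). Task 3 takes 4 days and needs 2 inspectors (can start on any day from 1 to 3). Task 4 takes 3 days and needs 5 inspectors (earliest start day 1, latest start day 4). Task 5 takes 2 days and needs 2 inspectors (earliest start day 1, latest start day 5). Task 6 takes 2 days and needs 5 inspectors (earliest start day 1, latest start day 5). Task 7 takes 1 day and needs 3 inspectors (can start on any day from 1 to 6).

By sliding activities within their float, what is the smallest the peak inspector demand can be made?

Early-start (Task 1@1, Task 2@1, Task 3@1, Task 4@1, Task 5@1, Task 6@1, Task 7@1) gives peak 21: d1:21  d2:15  d3:8  d4:2  d5:0  d6:0.
Shift Task 2→2, Task 4→2, Task 5→5, Task 6→5.
Schedule Task 1@1, Task 2@2, Task 3@1, Task 4@2, Task 5@5, Task 6@5, Task 7@1: d1:8  d2:8  d3:8  d4:8  d5:7  d6:7 — peak 8.
Total inspector-days = 46 over 6 days ⇒ peak ≥ ⌈46/6⌉ = 8, so 8 is optimal.

8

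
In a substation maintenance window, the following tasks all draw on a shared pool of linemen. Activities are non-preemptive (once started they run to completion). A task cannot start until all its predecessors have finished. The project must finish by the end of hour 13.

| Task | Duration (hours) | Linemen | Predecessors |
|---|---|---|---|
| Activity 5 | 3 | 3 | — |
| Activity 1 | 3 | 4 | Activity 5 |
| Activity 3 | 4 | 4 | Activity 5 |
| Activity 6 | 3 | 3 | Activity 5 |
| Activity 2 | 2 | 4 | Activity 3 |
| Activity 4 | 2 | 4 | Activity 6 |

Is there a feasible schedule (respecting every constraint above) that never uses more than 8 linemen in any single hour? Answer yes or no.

Schedule Activity 5@1, Activity 1@4, Activity 3@4, Activity 6@7, Activity 2@8, Activity 4@10: h1:3  h2:3  h3:3  h4:8  h5:8  h6:8  h7:7  h8:7  h9:7  h10:4  h11:4  h12:0  h13:0 — peak 8 ≤ 8.

yes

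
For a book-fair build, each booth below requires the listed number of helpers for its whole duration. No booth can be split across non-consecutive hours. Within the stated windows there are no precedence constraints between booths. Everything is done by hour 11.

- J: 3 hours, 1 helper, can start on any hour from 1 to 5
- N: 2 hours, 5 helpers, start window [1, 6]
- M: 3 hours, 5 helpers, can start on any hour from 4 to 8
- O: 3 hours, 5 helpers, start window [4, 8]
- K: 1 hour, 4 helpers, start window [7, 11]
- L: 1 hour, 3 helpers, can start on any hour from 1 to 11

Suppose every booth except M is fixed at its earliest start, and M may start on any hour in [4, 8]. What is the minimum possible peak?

9

M@4: h1:9  h2:6  h3:1  h4:10  h5:10  h6:10  h7:4  h8:0  h9:0  h10:0  h11:0 → peak 10
M@5: h1:9  h2:6  h3:1  h4:5  h5:10  h6:10  h7:9  h8:0  h9:0  h10:0  h11:0 → peak 10
M@6: h1:9  h2:6  h3:1  h4:5  h5:5  h6:10  h7:9  h8:5  h9:0  h10:0  h11:0 → peak 10
M@7: h1:9  h2:6  h3:1  h4:5  h5:5  h6:5  h7:9  h8:5  h9:5  h10:0  h11:0 → peak 9
M@8: h1:9  h2:6  h3:1  h4:5  h5:5  h6:5  h7:4  h8:5  h9:5  h10:5  h11:0 → peak 9
Best is M@7, peak 9.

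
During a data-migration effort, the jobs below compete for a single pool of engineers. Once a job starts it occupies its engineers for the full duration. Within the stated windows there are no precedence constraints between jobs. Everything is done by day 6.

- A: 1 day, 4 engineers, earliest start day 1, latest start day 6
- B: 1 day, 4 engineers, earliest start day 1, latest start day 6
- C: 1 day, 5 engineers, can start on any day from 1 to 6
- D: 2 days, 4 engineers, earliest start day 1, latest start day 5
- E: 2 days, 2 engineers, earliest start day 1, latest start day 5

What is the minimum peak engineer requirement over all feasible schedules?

6

Early-start (A@1, B@1, C@1, D@1, E@1) gives peak 19: d1:19  d2:6  d3:0  d4:0  d5:0  d6:0.
Shift B→2, C→3, D→4.
Schedule A@1, B@2, C@3, D@4, E@1: d1:6  d2:6  d3:5  d4:4  d5:4  d6:0 — peak 6.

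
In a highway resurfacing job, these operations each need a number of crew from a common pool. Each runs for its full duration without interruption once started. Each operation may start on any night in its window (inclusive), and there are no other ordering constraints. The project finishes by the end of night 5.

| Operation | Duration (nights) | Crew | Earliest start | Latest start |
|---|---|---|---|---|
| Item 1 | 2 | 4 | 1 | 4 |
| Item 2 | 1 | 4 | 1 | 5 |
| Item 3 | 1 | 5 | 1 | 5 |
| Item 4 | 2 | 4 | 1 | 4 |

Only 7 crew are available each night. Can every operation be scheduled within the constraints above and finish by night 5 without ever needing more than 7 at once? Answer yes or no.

The minimum achievable peak is 8; 7 < 8, so no feasible schedule stays within the cap.

no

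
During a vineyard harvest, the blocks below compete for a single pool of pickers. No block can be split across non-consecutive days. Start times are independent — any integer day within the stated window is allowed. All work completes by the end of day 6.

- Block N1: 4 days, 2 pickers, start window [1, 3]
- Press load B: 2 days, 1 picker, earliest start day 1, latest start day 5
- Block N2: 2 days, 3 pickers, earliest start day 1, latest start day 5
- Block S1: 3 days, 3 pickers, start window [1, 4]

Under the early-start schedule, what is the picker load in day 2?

9

At early start, day 2 has: Block N1, Press load B, Block N2, Block S1.
Demand: 2 + 1 + 3 + 3 = 9.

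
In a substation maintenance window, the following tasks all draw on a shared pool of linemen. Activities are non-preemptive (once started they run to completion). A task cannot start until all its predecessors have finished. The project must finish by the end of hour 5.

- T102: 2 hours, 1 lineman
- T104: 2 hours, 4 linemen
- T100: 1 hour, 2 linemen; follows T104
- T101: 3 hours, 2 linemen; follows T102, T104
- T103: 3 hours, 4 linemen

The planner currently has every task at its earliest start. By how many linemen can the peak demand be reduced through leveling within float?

1

Early-start peak: h1:9  h2:9  h3:8  h4:2  h5:2 ⇒ 9.
Leveled (T102@1, T104@1, T100@3, T101@3, T103@3): h1:5  h2:5  h3:8  h4:6  h5:6 ⇒ 8.
Reduction 9 − 8 = 1.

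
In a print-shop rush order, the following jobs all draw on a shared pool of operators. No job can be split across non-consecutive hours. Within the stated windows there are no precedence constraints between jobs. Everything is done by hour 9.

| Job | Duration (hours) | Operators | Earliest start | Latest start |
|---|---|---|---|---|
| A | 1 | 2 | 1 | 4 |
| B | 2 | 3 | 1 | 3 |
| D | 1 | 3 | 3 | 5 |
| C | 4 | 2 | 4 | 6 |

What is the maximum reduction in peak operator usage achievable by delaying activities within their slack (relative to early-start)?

Early-start peak: h1:5  h2:3  h3:3  h4:2  h5:2  h6:2  h7:2  h8:0  h9:0 ⇒ 5.
Leveled (A@1, B@2, D@4, C@5): h1:2  h2:3  h3:3  h4:3  h5:2  h6:2  h7:2  h8:2  h9:0 ⇒ 3.
Reduction 5 − 3 = 2.

2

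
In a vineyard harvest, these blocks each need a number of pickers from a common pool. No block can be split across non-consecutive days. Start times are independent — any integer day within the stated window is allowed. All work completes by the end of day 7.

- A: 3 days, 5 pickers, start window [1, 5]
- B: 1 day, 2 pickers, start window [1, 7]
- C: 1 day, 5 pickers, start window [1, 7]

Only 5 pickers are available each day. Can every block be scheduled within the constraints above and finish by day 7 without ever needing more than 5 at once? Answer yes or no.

yes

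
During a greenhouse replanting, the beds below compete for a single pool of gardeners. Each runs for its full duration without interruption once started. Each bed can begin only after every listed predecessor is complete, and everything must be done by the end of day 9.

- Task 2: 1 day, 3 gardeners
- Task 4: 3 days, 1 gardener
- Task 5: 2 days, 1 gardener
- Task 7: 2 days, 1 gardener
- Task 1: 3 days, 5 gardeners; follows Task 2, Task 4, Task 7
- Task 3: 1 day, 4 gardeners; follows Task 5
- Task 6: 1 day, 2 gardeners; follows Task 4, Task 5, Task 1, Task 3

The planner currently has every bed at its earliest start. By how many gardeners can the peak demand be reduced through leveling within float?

Early-start peak: d1:6  d2:3  d3:5  d4:5  d5:5  d6:5  d7:2  d8:0  d9:0 ⇒ 6.
Leveled (Task 2@1, Task 4@1, Task 5@1, Task 7@2, Task 1@4, Task 3@7, Task 6@8): d1:5  d2:3  d3:2  d4:5  d5:5  d6:5  d7:4  d8:2  d9:0 ⇒ 5.
Reduction 6 − 5 = 1.

1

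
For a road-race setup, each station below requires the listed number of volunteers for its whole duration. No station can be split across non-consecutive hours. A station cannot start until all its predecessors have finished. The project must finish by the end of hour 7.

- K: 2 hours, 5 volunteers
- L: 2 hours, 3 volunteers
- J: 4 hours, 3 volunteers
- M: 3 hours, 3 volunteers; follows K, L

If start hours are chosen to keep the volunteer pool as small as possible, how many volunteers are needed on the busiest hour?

6

Early-start (K@1, L@1, J@1, M@3) gives peak 11: h1:11  h2:11  h3:6  h4:6  h5:3  h6:0  h7:0.
Shift L→3, J→3, M→5.
Schedule K@1, L@3, J@3, M@5: h1:5  h2:5  h3:6  h4:6  h5:6  h6:6  h7:3 — peak 6.
Total volunteer-hours = 37 over 7 hours ⇒ peak ≥ ⌈37/7⌉ = 6, so 6 is optimal.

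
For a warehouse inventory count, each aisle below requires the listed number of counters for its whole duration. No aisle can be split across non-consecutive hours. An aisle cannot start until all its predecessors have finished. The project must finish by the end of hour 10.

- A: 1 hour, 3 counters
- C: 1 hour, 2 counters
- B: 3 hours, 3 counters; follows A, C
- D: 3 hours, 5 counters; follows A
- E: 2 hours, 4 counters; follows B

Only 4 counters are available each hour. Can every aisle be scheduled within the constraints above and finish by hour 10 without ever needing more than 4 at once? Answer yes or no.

no

The minimum achievable peak is 5; 4 < 5, so no feasible schedule stays within the cap.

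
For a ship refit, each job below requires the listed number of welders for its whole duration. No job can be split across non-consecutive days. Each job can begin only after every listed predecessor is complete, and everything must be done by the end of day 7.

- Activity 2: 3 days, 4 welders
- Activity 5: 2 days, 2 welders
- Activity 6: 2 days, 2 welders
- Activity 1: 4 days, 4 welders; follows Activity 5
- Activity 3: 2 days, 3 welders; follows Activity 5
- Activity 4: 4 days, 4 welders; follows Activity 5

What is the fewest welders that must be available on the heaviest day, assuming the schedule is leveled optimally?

Early-start (Activity 2@1, Activity 5@1, Activity 6@1, Activity 1@3, Activity 3@3, Activity 4@3) gives peak 15: d1:8  d2:8  d3:15  d4:11  d5:8  d6:8  d7:0.
Shift Activity 4→4.
Schedule Activity 2@1, Activity 5@1, Activity 6@1, Activity 1@3, Activity 3@3, Activity 4@4: d1:8  d2:8  d3:11  d4:11  d5:8  d6:8  d7:4 — peak 11.

11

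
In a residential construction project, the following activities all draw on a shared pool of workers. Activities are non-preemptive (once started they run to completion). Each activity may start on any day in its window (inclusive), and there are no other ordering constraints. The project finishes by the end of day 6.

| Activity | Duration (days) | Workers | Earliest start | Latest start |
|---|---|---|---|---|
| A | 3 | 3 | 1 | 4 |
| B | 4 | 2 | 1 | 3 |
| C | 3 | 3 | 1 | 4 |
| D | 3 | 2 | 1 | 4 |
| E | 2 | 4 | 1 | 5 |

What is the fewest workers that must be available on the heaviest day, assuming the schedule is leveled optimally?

7

Early-start (A@1, B@1, C@1, D@1, E@1) gives peak 14: d1:14  d2:14  d3:10  d4:2  d5:0  d6:0.
Shift C→4, E→5.
Schedule A@1, B@1, C@4, D@1, E@5: d1:7  d2:7  d3:7  d4:5  d5:7  d6:7 — peak 7.
Total worker-days = 40 over 6 days ⇒ peak ≥ ⌈40/6⌉ = 7, so 7 is optimal.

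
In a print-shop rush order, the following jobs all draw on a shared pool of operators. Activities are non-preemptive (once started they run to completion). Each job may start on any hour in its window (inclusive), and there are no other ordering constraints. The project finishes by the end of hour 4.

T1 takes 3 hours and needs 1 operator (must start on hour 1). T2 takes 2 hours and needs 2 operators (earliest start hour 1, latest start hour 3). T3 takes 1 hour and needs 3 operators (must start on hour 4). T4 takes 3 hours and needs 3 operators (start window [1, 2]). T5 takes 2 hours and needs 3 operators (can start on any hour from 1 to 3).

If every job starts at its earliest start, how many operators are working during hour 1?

9

At early start, hour 1 has: T1, T2, T4, T5.
Demand: 1 + 2 + 3 + 3 = 9.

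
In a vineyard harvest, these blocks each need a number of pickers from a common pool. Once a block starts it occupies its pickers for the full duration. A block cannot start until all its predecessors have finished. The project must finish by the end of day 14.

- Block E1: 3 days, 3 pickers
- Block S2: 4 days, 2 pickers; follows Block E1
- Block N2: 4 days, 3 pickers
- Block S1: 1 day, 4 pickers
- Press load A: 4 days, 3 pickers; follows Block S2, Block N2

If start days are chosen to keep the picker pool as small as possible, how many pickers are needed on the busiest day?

5

Early-start (Block E1@1, Block S2@4, Block N2@1, Block S1@1, Press load A@8) gives peak 10: d1:10  d2:6  d3:6  d4:5  d5:2  d6:2  d7:2  d8:3  d9:3  d10:3  d11:3  d12:0  d13:0  d14:0.
Shift Block N2→4, Block S1→8, Press load A→9.
Schedule Block E1@1, Block S2@4, Block N2@4, Block S1@8, Press load A@9: d1:3  d2:3  d3:3  d4:5  d5:5  d6:5  d7:5  d8:4  d9:3  d10:3  d11:3  d12:3  d13:0  d14:0 — peak 5.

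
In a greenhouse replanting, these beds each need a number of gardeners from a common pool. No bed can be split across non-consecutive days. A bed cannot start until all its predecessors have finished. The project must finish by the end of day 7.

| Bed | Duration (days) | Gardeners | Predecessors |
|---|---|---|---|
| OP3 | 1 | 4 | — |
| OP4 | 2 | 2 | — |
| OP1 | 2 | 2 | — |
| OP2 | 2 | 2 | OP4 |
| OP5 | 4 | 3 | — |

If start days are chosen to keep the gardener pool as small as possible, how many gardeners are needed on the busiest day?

5

Early-start (OP3@1, OP4@1, OP1@1, OP2@3, OP5@1) gives peak 11: d1:11  d2:7  d3:5  d4:5  d5:0  d6:0  d7:0.
Shift OP4→2, OP1→2, OP2→4, OP5→4.
Schedule OP3@1, OP4@2, OP1@2, OP2@4, OP5@4: d1:4  d2:4  d3:4  d4:5  d5:5  d6:3  d7:3 — peak 5.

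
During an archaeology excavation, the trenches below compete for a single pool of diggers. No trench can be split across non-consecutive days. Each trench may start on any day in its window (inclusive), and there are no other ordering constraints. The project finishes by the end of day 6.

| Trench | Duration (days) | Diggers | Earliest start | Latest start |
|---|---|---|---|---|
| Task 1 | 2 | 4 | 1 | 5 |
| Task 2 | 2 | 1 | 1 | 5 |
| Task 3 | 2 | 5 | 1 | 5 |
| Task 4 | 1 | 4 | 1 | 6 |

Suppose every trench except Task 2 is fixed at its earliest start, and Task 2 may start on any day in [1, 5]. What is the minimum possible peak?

13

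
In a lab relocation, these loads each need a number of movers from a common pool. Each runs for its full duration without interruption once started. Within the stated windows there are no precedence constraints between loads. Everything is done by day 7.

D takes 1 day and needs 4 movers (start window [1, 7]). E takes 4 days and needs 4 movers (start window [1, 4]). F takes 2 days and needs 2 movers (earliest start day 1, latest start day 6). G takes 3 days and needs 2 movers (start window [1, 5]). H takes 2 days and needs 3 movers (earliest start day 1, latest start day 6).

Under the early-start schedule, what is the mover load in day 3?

6

At early start, day 3 has: E, G.
Demand: 4 + 2 = 6.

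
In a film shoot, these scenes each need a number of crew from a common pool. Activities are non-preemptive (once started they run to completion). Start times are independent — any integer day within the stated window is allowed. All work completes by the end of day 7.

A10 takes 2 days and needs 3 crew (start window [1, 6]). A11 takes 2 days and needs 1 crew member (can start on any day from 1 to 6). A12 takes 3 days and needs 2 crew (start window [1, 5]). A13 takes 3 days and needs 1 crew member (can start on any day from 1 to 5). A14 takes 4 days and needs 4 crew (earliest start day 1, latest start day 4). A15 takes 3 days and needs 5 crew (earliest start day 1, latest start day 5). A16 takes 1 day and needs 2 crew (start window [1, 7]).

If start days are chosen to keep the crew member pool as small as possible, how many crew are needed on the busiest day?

8

Early-start (A10@1, A11@1, A12@1, A13@1, A14@1, A15@1, A16@1) gives peak 18: d1:18  d2:16  d3:12  d4:4  d5:0  d6:0  d7:0.
Shift A12→3, A13→3, A15→5, A16→6.
Schedule A10@1, A11@1, A12@3, A13@3, A14@1, A15@5, A16@6: d1:8  d2:8  d3:7  d4:7  d5:8  d6:7  d7:5 — peak 8.
Total crew member-days = 50 over 7 days ⇒ peak ≥ ⌈50/7⌉ = 8, so 8 is optimal.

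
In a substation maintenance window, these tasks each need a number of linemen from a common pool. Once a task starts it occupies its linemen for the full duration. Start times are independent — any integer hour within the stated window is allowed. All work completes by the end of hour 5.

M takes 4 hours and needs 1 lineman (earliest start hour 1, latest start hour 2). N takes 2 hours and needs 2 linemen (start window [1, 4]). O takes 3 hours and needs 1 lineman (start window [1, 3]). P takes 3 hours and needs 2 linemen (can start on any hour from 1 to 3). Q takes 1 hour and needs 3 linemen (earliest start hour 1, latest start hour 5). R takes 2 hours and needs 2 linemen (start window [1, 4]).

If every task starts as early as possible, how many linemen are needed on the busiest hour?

Early-start schedule: M@1, N@1, O@1, P@1, Q@1, R@1.
Load per hour: hour 1: 11, hour 2: 8, hour 3: 4, hour 4: 1, hour 5: 0.
Peak is 11.

11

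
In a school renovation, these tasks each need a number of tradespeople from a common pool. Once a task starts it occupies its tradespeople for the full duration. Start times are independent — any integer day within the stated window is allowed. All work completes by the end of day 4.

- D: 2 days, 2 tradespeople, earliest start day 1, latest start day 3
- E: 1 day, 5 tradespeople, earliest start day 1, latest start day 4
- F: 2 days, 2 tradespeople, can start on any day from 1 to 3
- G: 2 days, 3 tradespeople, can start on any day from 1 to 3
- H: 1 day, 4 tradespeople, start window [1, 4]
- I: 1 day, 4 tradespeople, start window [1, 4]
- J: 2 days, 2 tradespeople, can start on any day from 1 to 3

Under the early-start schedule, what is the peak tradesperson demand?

Early-start schedule: D@1, E@1, F@1, G@1, H@1, I@1, J@1.
Load per day: day 1: 22, day 2: 9, day 3: 0, day 4: 0.
Peak is 22.

22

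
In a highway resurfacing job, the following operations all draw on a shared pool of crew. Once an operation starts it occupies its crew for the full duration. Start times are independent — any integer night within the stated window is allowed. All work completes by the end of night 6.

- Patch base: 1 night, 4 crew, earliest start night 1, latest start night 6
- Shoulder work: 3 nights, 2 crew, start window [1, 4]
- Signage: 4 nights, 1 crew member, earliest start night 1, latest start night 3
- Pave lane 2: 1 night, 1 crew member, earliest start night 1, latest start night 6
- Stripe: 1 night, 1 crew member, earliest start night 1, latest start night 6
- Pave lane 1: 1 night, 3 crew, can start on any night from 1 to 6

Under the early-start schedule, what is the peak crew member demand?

12

Early-start schedule: Patch base@1, Shoulder work@1, Signage@1, Pave lane 2@1, Stripe@1, Pave lane 1@1.
Load per night: night 1: 12, night 2: 3, night 3: 3, night 4: 1, night 5: 0, night 6: 0.
Peak is 12.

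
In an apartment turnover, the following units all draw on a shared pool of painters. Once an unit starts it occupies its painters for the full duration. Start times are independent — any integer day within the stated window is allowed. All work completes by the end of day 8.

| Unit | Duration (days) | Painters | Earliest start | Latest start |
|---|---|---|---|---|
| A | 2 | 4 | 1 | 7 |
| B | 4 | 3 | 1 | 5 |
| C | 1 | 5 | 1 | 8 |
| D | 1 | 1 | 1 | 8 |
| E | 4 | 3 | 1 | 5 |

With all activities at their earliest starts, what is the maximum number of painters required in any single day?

16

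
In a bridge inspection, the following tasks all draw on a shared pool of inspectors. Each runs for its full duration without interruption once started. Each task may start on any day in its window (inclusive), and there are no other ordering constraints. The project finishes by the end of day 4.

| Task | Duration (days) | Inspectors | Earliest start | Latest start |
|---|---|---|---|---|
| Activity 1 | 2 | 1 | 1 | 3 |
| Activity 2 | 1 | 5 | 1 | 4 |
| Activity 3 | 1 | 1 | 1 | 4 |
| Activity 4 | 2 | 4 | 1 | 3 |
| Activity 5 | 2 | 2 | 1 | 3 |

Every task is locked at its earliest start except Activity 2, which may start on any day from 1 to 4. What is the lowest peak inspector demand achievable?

Activity 2@1: d1:13  d2:7  d3:0  d4:0 → peak 13
Activity 2@2: d1:8  d2:12  d3:0  d4:0 → peak 12
Activity 2@3: d1:8  d2:7  d3:5  d4:0 → peak 8
Activity 2@4: d1:8  d2:7  d3:0  d4:5 → peak 8
Best is Activity 2@3, peak 8.

8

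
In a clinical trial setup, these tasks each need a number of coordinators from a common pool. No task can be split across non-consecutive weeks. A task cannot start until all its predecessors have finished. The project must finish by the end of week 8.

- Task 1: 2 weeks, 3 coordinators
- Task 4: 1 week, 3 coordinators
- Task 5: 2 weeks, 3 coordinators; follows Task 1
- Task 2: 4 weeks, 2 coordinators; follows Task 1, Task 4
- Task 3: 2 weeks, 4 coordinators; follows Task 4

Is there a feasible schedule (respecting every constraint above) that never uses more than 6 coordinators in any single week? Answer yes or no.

yes

Schedule Task 1@1, Task 4@1, Task 5@3, Task 2@3, Task 3@5: w1:6  w2:3  w3:5  w4:5  w5:6  w6:6  w7:0  w8:0 — peak 6 ≤ 6.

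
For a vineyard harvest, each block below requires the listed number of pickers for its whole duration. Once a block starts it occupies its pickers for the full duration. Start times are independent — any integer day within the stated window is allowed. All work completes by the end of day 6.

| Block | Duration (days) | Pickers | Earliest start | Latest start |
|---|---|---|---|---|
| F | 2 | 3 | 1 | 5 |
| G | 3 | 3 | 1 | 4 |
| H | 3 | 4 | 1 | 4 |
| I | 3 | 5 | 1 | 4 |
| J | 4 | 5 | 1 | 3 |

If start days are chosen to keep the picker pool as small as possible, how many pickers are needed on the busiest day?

12

Early-start (F@1, G@1, H@1, I@1, J@1) gives peak 20: d1:20  d2:20  d3:17  d4:5  d5:0  d6:0.
Shift I→4, J→3.
Schedule F@1, G@1, H@1, I@4, J@3: d1:10  d2:10  d3:12  d4:10  d5:10  d6:10 — peak 12.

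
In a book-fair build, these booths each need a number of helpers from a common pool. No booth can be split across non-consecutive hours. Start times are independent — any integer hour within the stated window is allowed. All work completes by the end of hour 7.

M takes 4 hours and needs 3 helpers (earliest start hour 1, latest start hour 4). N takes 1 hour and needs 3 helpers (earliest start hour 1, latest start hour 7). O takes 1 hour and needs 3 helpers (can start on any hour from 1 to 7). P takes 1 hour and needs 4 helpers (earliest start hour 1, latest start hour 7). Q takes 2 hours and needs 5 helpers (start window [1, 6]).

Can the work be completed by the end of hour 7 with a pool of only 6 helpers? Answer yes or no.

yes

Schedule M@1, N@1, O@2, P@5, Q@6: h1:6  h2:6  h3:3  h4:3  h5:4  h6:5  h7:5 — peak 6 ≤ 6.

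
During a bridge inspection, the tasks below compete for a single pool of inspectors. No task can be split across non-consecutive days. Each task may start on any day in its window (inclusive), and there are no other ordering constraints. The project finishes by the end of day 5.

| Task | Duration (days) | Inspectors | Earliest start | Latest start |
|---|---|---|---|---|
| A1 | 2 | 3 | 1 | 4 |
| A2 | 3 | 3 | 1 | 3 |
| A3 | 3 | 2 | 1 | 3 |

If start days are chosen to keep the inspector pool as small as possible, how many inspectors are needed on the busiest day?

Early-start (A1@1, A2@1, A3@1) gives peak 8: d1:8  d2:8  d3:5  d4:0  d5:0.
Shift A2→3.
Schedule A1@1, A2@3, A3@1: d1:5  d2:5  d3:5  d4:3  d5:3 — peak 5.
Total inspector-days = 21 over 5 days ⇒ peak ≥ ⌈21/5⌉ = 5, so 5 is optimal.

5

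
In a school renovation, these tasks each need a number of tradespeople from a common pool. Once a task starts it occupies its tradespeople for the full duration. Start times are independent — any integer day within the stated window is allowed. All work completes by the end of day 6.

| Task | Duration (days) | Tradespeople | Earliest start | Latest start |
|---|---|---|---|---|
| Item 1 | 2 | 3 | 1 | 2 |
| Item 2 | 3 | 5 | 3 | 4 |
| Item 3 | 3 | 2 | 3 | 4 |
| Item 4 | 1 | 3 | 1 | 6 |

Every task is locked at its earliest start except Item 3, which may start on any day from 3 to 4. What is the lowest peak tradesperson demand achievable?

Item 3@3: d1:6  d2:3  d3:7  d4:7  d5:7  d6:0 → peak 7
Item 3@4: d1:6  d2:3  d3:5  d4:7  d5:7  d6:2 → peak 7
Best is Item 3@3, peak 7.

7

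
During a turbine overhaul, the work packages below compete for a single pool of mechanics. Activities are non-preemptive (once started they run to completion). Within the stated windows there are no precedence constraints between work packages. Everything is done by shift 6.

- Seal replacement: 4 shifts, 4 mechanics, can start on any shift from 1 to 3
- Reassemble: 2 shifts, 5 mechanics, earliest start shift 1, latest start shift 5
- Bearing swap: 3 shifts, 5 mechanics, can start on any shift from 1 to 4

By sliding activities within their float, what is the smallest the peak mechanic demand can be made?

9

Early-start (Seal replacement@1, Reassemble@1, Bearing swap@1) gives peak 14: s1:14  s2:14  s3:9  s4:4  s5:0  s6:0.
Shift Bearing swap→3.
Schedule Seal replacement@1, Reassemble@1, Bearing swap@3: s1:9  s2:9  s3:9  s4:9  s5:5  s6:0 — peak 9.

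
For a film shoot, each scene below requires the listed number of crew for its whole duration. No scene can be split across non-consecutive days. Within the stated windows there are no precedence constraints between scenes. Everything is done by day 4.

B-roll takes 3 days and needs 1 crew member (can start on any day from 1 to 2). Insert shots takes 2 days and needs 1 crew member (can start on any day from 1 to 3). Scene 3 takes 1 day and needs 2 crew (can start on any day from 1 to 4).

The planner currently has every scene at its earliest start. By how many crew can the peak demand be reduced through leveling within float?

2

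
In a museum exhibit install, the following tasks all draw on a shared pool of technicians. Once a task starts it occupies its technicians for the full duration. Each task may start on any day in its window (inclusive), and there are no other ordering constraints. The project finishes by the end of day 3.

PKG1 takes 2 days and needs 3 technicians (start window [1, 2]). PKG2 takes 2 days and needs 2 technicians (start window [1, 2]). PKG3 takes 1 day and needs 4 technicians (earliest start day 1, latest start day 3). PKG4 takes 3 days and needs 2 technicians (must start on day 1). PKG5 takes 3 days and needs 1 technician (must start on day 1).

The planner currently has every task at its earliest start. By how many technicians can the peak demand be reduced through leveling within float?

4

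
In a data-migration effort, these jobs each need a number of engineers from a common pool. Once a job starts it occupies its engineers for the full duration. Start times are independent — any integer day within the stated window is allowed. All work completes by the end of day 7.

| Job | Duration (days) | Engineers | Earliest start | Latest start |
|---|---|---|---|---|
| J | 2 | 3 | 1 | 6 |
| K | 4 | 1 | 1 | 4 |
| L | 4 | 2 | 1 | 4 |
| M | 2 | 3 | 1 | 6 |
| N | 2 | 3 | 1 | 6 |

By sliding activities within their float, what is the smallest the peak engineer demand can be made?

Early-start (J@1, K@1, L@1, M@1, N@1) gives peak 12: d1:12  d2:12  d3:3  d4:3  d5:0  d6:0  d7:0.
Shift M→3, N→5.
Schedule J@1, K@1, L@1, M@3, N@5: d1:6  d2:6  d3:6  d4:6  d5:3  d6:3  d7:0 — peak 6.

6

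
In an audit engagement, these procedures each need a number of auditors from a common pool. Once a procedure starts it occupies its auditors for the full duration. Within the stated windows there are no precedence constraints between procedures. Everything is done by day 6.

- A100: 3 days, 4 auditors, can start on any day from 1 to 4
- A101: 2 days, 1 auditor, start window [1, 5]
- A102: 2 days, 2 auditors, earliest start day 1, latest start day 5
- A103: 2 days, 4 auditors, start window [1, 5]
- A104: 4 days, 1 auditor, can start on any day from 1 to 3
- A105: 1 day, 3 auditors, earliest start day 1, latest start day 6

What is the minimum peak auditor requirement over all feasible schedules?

Early-start (A100@1, A101@1, A102@1, A103@1, A104@1, A105@1) gives peak 15: d1:15  d2:12  d3:5  d4:1  d5:0  d6:0.
Shift A102→4, A103→5, A105→4.
Schedule A100@1, A101@1, A102@4, A103@5, A104@1, A105@4: d1:6  d2:6  d3:5  d4:6  d5:6  d6:4 — peak 6.
Total auditor-days = 33 over 6 days ⇒ peak ≥ ⌈33/6⌉ = 6, so 6 is optimal.

6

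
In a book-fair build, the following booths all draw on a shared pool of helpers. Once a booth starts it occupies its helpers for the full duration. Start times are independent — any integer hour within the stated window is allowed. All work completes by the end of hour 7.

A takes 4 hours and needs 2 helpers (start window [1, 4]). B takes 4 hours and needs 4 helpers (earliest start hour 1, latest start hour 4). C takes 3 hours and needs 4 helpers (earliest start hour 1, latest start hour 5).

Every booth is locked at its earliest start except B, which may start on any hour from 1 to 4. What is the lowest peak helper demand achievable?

B@1: h1:10  h2:10  h3:10  h4:6  h5:0  h6:0  h7:0 → peak 10
B@2: h1:6  h2:10  h3:10  h4:6  h5:4  h6:0  h7:0 → peak 10
B@3: h1:6  h2:6  h3:10  h4:6  h5:4  h6:4  h7:0 → peak 10
B@4: h1:6  h2:6  h3:6  h4:6  h5:4  h6:4  h7:4 → peak 6
Best is B@4, peak 6.

6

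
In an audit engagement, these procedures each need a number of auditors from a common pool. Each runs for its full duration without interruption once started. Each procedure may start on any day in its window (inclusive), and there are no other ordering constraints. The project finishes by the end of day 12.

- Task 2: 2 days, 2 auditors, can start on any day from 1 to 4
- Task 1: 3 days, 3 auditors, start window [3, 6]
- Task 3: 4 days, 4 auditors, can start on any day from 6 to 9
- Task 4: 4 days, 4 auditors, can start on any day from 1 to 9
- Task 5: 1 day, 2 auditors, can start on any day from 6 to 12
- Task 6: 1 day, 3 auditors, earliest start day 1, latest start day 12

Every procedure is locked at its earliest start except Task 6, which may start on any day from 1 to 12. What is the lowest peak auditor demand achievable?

7

Task 6@1: d1:9  d2:6  d3:7  d4:7  d5:3  d6:6  d7:4  d8:4  d9:4  d10:0  d11:0  d12:0 → peak 9
Task 6@2: d1:6  d2:9  d3:7  d4:7  d5:3  d6:6  d7:4  d8:4  d9:4  d10:0  d11:0  d12:0 → peak 9
Task 6@3: d1:6  d2:6  d3:10  d4:7  d5:3  d6:6  d7:4  d8:4  d9:4  d10:0  d11:0  d12:0 → peak 10
Task 6@4: d1:6  d2:6  d3:7  d4:10  d5:3  d6:6  d7:4  d8:4  d9:4  d10:0  d11:0  d12:0 → peak 10
Task 6@5: d1:6  d2:6  d3:7  d4:7  d5:6  d6:6  d7:4  d8:4  d9:4  d10:0  d11:0  d12:0 → peak 7
Task 6@6: d1:6  d2:6  d3:7  d4:7  d5:3  d6:9  d7:4  d8:4  d9:4  d10:0  d11:0  d12:0 → peak 9
Task 6@7: d1:6  d2:6  d3:7  d4:7  d5:3  d6:6  d7:7  d8:4  d9:4  d10:0  d11:0  d12:0 → peak 7
Task 6@8: d1:6  d2:6  d3:7  d4:7  d5:3  d6:6  d7:4  d8:7  d9:4  d10:0  d11:0  d12:0 → peak 7
Task 6@9: d1:6  d2:6  d3:7  d4:7  d5:3  d6:6  d7:4  d8:4  d9:7  d10:0  d11:0  d12:0 → peak 7
Task 6@10: d1:6  d2:6  d3:7  d4:7  d5:3  d6:6  d7:4  d8:4  d9:4  d10:3  d11:0  d12:0 → peak 7
Task 6@11: d1:6  d2:6  d3:7  d4:7  d5:3  d6:6  d7:4  d8:4  d9:4  d10:0  d11:3  d12:0 → peak 7
Task 6@12: d1:6  d2:6  d3:7  d4:7  d5:3  d6:6  d7:4  d8:4  d9:4  d10:0  d11:0  d12:3 → peak 7
Best is Task 6@5, peak 7.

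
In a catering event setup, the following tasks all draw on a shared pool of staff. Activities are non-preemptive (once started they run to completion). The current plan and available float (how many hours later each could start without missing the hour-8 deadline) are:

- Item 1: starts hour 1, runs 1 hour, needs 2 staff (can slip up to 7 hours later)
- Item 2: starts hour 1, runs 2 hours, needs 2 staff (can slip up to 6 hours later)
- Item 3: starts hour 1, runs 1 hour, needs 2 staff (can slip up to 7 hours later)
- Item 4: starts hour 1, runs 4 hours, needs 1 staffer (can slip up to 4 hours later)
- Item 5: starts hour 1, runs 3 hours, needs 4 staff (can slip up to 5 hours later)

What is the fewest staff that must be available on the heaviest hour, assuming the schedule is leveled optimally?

Early-start (Item 1@1, Item 2@1, Item 3@1, Item 4@1, Item 5@1) gives peak 11: h1:11  h2:7  h3:5  h4:1  h5:0  h6:0  h7:0  h8:0.
Shift Item 3→3, Item 4→2, Item 5→6.
Schedule Item 1@1, Item 2@1, Item 3@3, Item 4@2, Item 5@6: h1:4  h2:3  h3:3  h4:1  h5:1  h6:4  h7:4  h8:4 — peak 4.

4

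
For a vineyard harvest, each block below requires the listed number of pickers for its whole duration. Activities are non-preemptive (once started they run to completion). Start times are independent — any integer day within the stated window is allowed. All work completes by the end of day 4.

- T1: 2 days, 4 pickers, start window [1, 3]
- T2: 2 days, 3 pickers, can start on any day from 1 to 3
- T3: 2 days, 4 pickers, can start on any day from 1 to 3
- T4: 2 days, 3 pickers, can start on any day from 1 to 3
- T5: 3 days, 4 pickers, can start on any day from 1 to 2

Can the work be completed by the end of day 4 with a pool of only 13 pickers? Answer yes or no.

yes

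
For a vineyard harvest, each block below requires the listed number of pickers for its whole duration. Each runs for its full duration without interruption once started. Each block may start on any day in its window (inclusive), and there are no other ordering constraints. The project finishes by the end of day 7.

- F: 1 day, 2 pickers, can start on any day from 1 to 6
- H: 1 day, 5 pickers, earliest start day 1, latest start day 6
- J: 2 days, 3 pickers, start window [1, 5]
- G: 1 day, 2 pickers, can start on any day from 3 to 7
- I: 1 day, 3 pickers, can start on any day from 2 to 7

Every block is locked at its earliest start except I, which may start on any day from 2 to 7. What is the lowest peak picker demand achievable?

10

I@2: d1:10  d2:6  d3:2  d4:0  d5:0  d6:0  d7:0 → peak 10
I@3: d1:10  d2:3  d3:5  d4:0  d5:0  d6:0  d7:0 → peak 10
I@4: d1:10  d2:3  d3:2  d4:3  d5:0  d6:0  d7:0 → peak 10
I@5: d1:10  d2:3  d3:2  d4:0  d5:3  d6:0  d7:0 → peak 10
I@6: d1:10  d2:3  d3:2  d4:0  d5:0  d6:3  d7:0 → peak 10
I@7: d1:10  d2:3  d3:2  d4:0  d5:0  d6:0  d7:3 → peak 10
Best is I@2, peak 10.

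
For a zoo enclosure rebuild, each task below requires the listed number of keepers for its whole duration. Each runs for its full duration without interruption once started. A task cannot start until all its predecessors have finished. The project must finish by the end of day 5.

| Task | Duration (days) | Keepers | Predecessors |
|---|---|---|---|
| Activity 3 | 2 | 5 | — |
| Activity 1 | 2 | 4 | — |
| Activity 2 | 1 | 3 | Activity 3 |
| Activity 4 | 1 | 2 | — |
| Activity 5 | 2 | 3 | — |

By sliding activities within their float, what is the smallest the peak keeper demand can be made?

Early-start (Activity 3@1, Activity 1@1, Activity 2@3, Activity 4@1, Activity 5@1) gives peak 14: d1:14  d2:12  d3:3  d4:0  d5:0.
Shift Activity 1→3, Activity 5→4.
Schedule Activity 3@1, Activity 1@3, Activity 2@3, Activity 4@1, Activity 5@4: d1:7  d2:5  d3:7  d4:7  d5:3 — peak 7.

7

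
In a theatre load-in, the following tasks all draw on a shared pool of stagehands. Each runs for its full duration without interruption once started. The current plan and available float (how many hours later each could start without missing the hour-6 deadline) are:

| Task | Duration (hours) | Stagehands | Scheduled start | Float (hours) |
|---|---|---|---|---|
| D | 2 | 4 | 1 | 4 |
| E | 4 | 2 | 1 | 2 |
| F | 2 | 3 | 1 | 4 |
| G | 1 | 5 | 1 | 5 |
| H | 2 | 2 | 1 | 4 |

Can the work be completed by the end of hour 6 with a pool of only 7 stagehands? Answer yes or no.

yes

Schedule D@1, E@1, F@3, G@5, H@3: h1:6  h2:6  h3:7  h4:7  h5:5  h6:0 — peak 7 ≤ 7.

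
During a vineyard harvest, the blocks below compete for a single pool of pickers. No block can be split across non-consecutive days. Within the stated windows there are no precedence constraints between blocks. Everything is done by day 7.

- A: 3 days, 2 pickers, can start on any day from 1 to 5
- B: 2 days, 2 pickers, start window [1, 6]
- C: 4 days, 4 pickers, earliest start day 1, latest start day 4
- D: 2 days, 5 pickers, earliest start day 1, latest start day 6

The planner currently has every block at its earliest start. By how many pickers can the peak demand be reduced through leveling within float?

Early-start peak: d1:13  d2:13  d3:6  d4:4  d5:0  d6:0  d7:0 ⇒ 13.
Leveled (A@1, B@4, C@1, D@6): d1:6  d2:6  d3:6  d4:6  d5:2  d6:5  d7:5 ⇒ 6.
Reduction 13 − 6 = 7.

7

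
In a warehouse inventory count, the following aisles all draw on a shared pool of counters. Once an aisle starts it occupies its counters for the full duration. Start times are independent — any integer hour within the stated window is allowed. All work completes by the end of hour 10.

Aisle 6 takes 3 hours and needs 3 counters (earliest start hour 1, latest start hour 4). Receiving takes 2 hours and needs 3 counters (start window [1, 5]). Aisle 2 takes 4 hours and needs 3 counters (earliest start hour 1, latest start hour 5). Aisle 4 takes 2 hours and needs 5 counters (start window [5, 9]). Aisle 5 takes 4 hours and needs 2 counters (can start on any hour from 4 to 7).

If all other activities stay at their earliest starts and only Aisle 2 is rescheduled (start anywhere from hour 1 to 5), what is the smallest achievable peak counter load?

9

Aisle 2@1: h1:9  h2:9  h3:6  h4:5  h5:7  h6:7  h7:2  h8:0  h9:0  h10:0 → peak 9
Aisle 2@2: h1:6  h2:9  h3:6  h4:5  h5:10  h6:7  h7:2  h8:0  h9:0  h10:0 → peak 10
Aisle 2@3: h1:6  h2:6  h3:6  h4:5  h5:10  h6:10  h7:2  h8:0  h9:0  h10:0 → peak 10
Aisle 2@4: h1:6  h2:6  h3:3  h4:5  h5:10  h6:10  h7:5  h8:0  h9:0  h10:0 → peak 10
Aisle 2@5: h1:6  h2:6  h3:3  h4:2  h5:10  h6:10  h7:5  h8:3  h9:0  h10:0 → peak 10
Best is Aisle 2@1, peak 9.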